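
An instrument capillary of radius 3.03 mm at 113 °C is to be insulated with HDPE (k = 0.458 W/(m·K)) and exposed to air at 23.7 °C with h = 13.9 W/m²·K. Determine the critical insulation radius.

r_cr = 3.29 cm

For a cylinder, r_cr = k_ins/h = 0.458/13.9 = 0.0329 m = 3.29 cm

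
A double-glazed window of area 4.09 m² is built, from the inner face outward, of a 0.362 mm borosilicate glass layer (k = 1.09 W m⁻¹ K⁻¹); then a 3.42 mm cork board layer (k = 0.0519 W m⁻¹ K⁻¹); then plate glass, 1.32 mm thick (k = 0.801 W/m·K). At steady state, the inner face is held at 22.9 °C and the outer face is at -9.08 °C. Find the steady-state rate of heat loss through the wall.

Q = 1930 W

Resistance network (inner→outer):
  R_borosilicate glass = L/(kA) = 3.62×10^-4/(1.09·4.09) = 8.120×10^-5 K/W
  R_cork board = L/(kA) = 0.00342/(0.0519·4.09) = 0.01611 K/W
  R_plate glass = L/(kA) = 0.00132/(0.801·4.09) = 4.029×10^-4 K/W
ΣR = 8.120×10^-5 + 0.01611 + 4.029×10^-4 = 0.01659 K/W
Q = ΔT/ΣR = (22.9 °C − -9.08 °C)/0.01659 = 1930 W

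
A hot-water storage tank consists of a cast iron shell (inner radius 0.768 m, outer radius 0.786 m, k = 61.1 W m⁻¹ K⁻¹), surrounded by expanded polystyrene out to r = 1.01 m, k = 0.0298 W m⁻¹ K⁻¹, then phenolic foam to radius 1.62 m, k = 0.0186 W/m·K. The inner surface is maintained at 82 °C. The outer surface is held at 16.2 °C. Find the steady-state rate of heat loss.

Treat each layer as a resistance in series:
  R_cast iron = (1/0.768 − 1/0.786)/(4πk) = 0.02982/(4π·61.1) = 3.884×10^-5 K/W
  R_expanded polystyrene = (1/0.786 − 1/1.01)/(4πk) = 0.2822/(4π·0.0298) = 0.7535 K/W
  R_phenolic foam = (1/1.01 − 1/1.62)/(4πk) = 0.3728/(4π·0.0186) = 1.595 K/W
ΣR = 3.884×10^-5 + 0.7535 + 1.595 = 2.349 K/W
Q = ΔT/ΣR = (82 °C − 16.2 °C)/2.349 = 28.0 W

Q = 28.0 W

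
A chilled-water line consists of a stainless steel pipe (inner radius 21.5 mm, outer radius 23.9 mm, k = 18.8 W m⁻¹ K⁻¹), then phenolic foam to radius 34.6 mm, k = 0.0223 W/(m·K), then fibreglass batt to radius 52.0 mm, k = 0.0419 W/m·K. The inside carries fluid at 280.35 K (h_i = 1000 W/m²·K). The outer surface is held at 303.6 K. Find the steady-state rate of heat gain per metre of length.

Resistance network (inner→outer):
  R'_conv,in = 1/(2πr h) = 1/(2π·0.0215·1000) = 0.007403 m·K/W
  R'_stainless steel = ln(0.0239/0.0215)/(2πk) = 0.1058/(2π·18.8) = 8.959×10^-4 m·K/W
  R'_phenolic foam = ln(0.0346/0.0239)/(2πk) = 0.3700/(2π·0.0223) = 2.641 m·K/W
  R'_fibreglass batt = ln(0.0520/0.0346)/(2πk) = 0.4074/(2π·0.0419) = 1.547 m·K/W
ΣR = 0.007403 + 8.959×10^-4 + 2.641 + 1.547 = 4.196 m·K/W
Q' = ΔT/ΣR = (280.35 K − 303.6 K)/4.196 = -5.54 W/m
(Negative Q' ⇒ heat flows inward; heat gain = 5.54 W/m.)

Q' = 5.54 W/m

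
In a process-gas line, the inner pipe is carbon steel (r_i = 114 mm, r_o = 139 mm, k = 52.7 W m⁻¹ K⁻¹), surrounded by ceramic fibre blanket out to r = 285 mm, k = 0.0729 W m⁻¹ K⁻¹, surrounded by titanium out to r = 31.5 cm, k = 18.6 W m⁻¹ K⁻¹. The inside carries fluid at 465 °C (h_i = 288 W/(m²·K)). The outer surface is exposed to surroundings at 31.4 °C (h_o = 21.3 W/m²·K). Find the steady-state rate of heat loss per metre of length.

Resistance network (inner→outer):
  R'_conv,in = 1/(2πr h) = 1/(2π·0.114·288) = 0.004848 m·K/W
  R'_carbon steel = ln(0.139/0.114)/(2πk) = 0.1983/(2π·52.7) = 5.988×10^-4 m·K/W
  R'_ceramic fibre blanket = ln(0.285/0.139)/(2πk) = 0.7180/(2π·0.0729) = 1.568 m·K/W
  R'_titanium = ln(0.315/0.285)/(2πk) = 0.1001/(2π·18.6) = 8.564×10^-4 m·K/W
  R'_conv,out = 1/(2πr h) = 1/(2π·0.315·21.3) = 0.02372 m·K/W
ΣR = 0.004848 + 5.988×10^-4 + 1.568 + 8.564×10^-4 + 0.02372 = 1.598 m·K/W
Q' = ΔT/ΣR = (465 °C − 31.4 °C)/1.598 = 271 W/m

Q' = 271 W/m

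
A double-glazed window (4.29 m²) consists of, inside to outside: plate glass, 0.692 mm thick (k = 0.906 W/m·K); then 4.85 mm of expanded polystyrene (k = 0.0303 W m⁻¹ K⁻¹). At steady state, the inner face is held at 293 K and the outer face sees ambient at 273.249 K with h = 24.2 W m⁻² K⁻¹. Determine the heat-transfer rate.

Q = 419 W

Treat each layer as a resistance in series:
  R_plate glass = L/(kA) = 6.92×10^-4/(0.906·4.29) = 1.780×10^-4 K/W
  R_expanded polystyrene = L/(kA) = 0.00485/(0.0303·4.29) = 0.03731 K/W
  R_conv,out = 1/(hA) = 1/(24.2·4.29) = 0.009632 K/W
ΣR = 1.780×10^-4 + 0.03731 + 0.009632 = 0.04712 K/W
Q = ΔT/ΣR = (293 K − 273.249 K)/0.04712 = 419 W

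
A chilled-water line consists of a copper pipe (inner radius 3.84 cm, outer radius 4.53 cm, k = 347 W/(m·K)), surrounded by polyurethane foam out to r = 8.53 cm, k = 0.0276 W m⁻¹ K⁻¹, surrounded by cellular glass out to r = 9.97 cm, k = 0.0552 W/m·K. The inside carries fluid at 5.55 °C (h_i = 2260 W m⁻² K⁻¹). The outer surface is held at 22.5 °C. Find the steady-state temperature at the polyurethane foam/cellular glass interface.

T = 20.6 °C

Series thermal resistances, inner to outer:
  R'_conv,in = 1/(2πr h) = 1/(2π·0.0384·2260) = 0.001834 m·K/W
  R'_copper = ln(0.0453/0.0384)/(2πk) = 0.1652/(2π·347) = 7.579×10^-5 m·K/W
  R'_polyurethane foam = ln(0.0853/0.0453)/(2πk) = 0.6329/(2π·0.0276) = 3.649 m·K/W
  R'_cellular glass = ln(0.0997/0.0853)/(2πk) = 0.1560/(2π·0.0552) = 0.4498 m·K/W
ΣR = 0.001834 + 7.579×10^-5 + 3.649 + 0.4498 = 4.101 m·K/W
Q' = ΔT/ΣR = (5.55 °C − 22.5 °C)/4.101 = -4.133 W/m
From the inner boundary to the polyurethane foam/cellular glass interface, ΣR_partial = 3.651 m·K/W.
T_interface = T_in − Q'·ΣR_partial = 5.55 °C − (-4.133)(3.651) = 20.6 °C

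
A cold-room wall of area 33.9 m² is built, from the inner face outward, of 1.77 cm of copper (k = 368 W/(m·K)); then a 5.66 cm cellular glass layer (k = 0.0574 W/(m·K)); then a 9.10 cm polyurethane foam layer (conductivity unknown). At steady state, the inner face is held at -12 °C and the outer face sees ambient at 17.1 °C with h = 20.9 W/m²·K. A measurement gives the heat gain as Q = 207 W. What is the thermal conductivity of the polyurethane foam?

k = 0.0244 W/m·K

ΣR = ΔT/Q = |-12 − 17.1|/207 = 0.1406 K/W
Known resistances:
  R_copper = L/(kA) = 0.0177/(368·33.9) = 1.419×10^-6 K/W
  R_cellular glass = L/(kA) = 0.0566/(0.0574·33.9) = 0.02909 K/W
  R_conv,out = 1/(hA) = 1/(20.9·33.9) = 0.001411 K/W
R_polyurethane foam = ΣR − ΣR_known = 0.1406 − 0.03050 = 0.1101 K/W
L/(kA) = 0.1101 ⇒ k = 0.0910/(0.1101·33.9) = 0.0244 W/m·K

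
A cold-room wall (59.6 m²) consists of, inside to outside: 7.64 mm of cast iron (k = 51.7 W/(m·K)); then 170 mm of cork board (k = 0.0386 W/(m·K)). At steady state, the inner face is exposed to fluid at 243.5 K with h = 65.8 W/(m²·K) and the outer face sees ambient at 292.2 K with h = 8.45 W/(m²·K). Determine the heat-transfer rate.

Q = 640 W

Series thermal resistances, inner to outer:
  R_conv,in = 1/(hA) = 1/(65.8·59.6) = 2.550×10^-4 K/W
  R_cast iron = L/(kA) = 0.00764/(51.7·59.6) = 2.479×10^-6 K/W
  R_cork board = L/(kA) = 0.170/(0.0386·59.6) = 0.07390 K/W
  R_conv,out = 1/(hA) = 1/(8.45·59.6) = 0.001986 K/W
ΣR = 2.550×10^-4 + 2.479×10^-6 + 0.07390 + 0.001986 = 0.07614 K/W
Q = ΔT/ΣR = (243.5 K − 292.2 K)/0.07614 = -640 W
(Negative Q ⇒ heat flows inward; heat gain = 640 W.)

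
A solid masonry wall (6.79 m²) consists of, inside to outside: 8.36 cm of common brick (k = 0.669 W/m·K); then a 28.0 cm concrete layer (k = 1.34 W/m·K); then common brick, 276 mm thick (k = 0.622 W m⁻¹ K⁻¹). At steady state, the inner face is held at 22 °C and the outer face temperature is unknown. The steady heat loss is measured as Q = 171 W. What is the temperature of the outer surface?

T_out = 2.42 °C

Sum the resistances:
  R_common brick = L/(kA) = 0.0836/(0.669·6.79) = 0.01840 K/W
  R_concrete = L/(kA) = 0.280/(1.34·6.79) = 0.03077 K/W
  R_common brick = L/(kA) = 0.276/(0.622·6.79) = 0.06535 K/W
ΣR = 0.1145 K/W
ΔT = Q·ΣR = 171 × 0.1145 = 19.58 K
Heat flows outward, so T_out = T_in − ΔT = 22 − 19.58 = 2.42 °C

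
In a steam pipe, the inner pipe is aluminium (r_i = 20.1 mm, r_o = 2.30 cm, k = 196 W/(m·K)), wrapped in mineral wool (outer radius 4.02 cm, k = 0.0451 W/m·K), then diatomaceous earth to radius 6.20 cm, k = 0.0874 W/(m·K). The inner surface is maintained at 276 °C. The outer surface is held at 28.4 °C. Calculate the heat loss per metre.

Resistance network (inner→outer):
  R'_aluminium = ln(0.0230/0.0201)/(2πk) = 0.1348/(2π·196) = 1.094×10^-4 m·K/W
  R'_mineral wool = ln(0.0402/0.0230)/(2πk) = 0.5584/(2π·0.0451) = 1.970 m·K/W
  R'_diatomaceous earth = ln(0.0620/0.0402)/(2πk) = 0.4333/(2π·0.0874) = 0.7890 m·K/W
ΣR = 1.094×10^-4 + 1.970 + 0.7890 = 2.759 m·K/W
Q' = ΔT/ΣR = (276 °C − 28.4 °C)/2.759 = 89.7 W/m

Q' = 89.7 W/m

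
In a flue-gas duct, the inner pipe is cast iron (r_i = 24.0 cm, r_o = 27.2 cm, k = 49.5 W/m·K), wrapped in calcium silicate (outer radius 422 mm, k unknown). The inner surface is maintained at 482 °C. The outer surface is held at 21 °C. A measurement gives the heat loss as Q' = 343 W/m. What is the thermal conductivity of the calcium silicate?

ΣR = ΔT/Q' = |482 − 21|/343 = 1.344 m·K/W
Known resistances:
  R'_cast iron = ln(0.272/0.240)/(2πk) = 0.1252/(2π·49.5) = 4.024×10^-4 m·K/W
R_calcium silicate = ΣR − ΣR_known = 1.344 − 4.024×10^-4 = 1.344 m·K/W
ln(r₂/r₁)/(2πk) = 1.344 ⇒ k = 0.4392/(2π·1.344) = 0.0520 W/m·K

k = 0.0520 W/m·K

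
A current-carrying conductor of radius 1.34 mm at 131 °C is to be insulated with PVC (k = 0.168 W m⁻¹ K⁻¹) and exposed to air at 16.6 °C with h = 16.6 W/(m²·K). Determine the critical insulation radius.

r_cr = 1.01 cm

For a cylinder, r_cr = k_ins/h = 0.168/16.6 = 0.0101 m = 1.01 cm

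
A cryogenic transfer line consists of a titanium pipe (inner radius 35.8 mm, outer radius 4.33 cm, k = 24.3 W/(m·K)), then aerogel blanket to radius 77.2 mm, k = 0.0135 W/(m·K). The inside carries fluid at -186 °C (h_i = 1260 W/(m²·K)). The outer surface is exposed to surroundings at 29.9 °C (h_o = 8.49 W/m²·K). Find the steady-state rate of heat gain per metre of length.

Treat each layer as a resistance in series:
  R'_conv,in = 1/(2πr h) = 1/(2π·0.0358·1260) = 0.003528 m·K/W
  R'_titanium = ln(0.0433/0.0358)/(2πk) = 0.1902/(2π·24.3) = 0.001246 m·K/W
  R'_aerogel blanket = ln(0.0772/0.0433)/(2πk) = 0.5782/(2π·0.0135) = 6.817 m·K/W
  R'_conv,out = 1/(2πr h) = 1/(2π·0.0772·8.49) = 0.2428 m·K/W
ΣR = 0.003528 + 0.001246 + 6.817 + 0.2428 = 7.065 m·K/W
Q' = ΔT/ΣR = (-186 °C − 29.9 °C)/7.065 = -30.6 W/m
(Negative Q' ⇒ heat flows inward; heat gain = 30.6 W/m.)

Q' = 30.6 W/m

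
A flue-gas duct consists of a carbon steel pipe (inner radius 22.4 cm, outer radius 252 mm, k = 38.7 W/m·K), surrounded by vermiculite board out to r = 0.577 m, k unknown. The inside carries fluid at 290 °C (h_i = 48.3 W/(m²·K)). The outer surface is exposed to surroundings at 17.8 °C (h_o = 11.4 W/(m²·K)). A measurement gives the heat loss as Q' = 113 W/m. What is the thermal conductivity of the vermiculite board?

k = 0.0556 W/m·K

ΣR = ΔT/Q' = |290 − 17.8|/113 = 2.409 m·K/W
Known resistances:
  R'_conv,in = 1/(2πr h) = 1/(2π·0.224·48.3) = 0.01471 m·K/W
  R'_carbon steel = ln(0.252/0.224)/(2πk) = 0.1178/(2π·38.7) = 4.844×10^-4 m·K/W
  R'_conv,out = 1/(2πr h) = 1/(2π·0.577·11.4) = 0.02420 m·K/W
R_vermiculite board = ΣR − ΣR_known = 2.409 − 0.03939 = 2.370 m·K/W
ln(r₂/r₁)/(2πk) = 2.370 ⇒ k = 0.8284/(2π·2.370) = 0.0556 W/m·K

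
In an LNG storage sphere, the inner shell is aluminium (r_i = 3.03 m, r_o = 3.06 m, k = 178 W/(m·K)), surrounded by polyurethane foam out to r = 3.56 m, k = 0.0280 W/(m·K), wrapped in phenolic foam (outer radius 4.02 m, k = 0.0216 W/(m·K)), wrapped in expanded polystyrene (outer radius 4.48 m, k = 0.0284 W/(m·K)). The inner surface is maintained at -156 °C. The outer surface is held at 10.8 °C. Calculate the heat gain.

Resistance network (inner→outer):
  R_aluminium = (1/3.03 − 1/3.06)/(4πk) = 0.003236/(4π·178) = 1.447×10^-6 K/W
  R_polyurethane foam = (1/3.06 − 1/3.56)/(4πk) = 0.04590/(4π·0.0280) = 0.1304 K/W
  R_phenolic foam = (1/3.56 − 1/4.02)/(4πk) = 0.03214/(4π·0.0216) = 0.1184 K/W
  R_expanded polystyrene = (1/4.02 − 1/4.48)/(4πk) = 0.02554/(4π·0.0284) = 0.07157 K/W
ΣR = 1.447×10^-6 + 0.1304 + 0.1184 + 0.07157 = 0.3204 K/W
Q = ΔT/ΣR = (-156 °C − 10.8 °C)/0.3204 = -521 W
(Negative Q ⇒ heat flows inward; heat gain = 521 W.)

Q = 521 W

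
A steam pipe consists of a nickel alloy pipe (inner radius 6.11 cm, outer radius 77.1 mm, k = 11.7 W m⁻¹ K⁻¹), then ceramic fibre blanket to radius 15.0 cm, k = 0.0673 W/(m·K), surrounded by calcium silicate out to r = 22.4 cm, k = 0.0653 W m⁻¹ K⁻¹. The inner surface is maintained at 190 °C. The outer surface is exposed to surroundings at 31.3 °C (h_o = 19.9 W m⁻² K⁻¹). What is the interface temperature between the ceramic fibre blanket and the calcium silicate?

Series thermal resistances, inner to outer:
  R'_nickel alloy = ln(0.0771/0.0611)/(2πk) = 0.2326/(2π·11.7) = 0.003164 m·K/W
  R'_ceramic fibre blanket = ln(0.150/0.0771)/(2πk) = 0.6655/(2π·0.0673) = 1.574 m·K/W
  R'_calcium silicate = ln(0.224/0.150)/(2πk) = 0.4010/(2π·0.0653) = 0.9774 m·K/W
  R'_conv,out = 1/(2πr h) = 1/(2π·0.224·19.9) = 0.03570 m·K/W
ΣR = 0.003164 + 1.574 + 0.9774 + 0.03570 = 2.590 m·K/W
Q' = ΔT/ΣR = (190 °C − 31.3 °C)/2.590 = 61.27 W/m
From the inner boundary to the ceramic fibre blanket/calcium silicate interface, ΣR_partial = 1.577 m·K/W.
T_interface = T_in − Q'·ΣR_partial = 190 °C − (61.27)(1.577) = 93.4 °C

T = 93.4 °C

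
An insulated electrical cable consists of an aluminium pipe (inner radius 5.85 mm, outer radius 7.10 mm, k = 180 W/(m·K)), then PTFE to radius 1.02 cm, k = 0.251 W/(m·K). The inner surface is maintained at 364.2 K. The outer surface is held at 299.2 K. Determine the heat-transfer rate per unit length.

Resistance network (inner→outer):
  R'_aluminium = ln(0.00710/0.00585)/(2πk) = 0.1937/(2π·180) = 1.712×10^-4 m·K/W
  R'_PTFE = ln(0.0102/0.00710)/(2πk) = 0.3623/(2π·0.251) = 0.2297 m·K/W
ΣR = 1.712×10^-4 + 0.2297 = 0.2299 m·K/W
Q' = ΔT/ΣR = (364.2 K − 299.2 K)/0.2299 = 283 W/m

Q' = 283 W/m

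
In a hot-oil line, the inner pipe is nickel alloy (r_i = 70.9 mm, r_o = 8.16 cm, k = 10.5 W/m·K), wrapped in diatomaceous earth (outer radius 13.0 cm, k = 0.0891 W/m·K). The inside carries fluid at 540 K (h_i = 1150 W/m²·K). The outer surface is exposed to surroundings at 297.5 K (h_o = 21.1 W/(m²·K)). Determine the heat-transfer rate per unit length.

Q' = 271 W/m

Series thermal resistances, inner to outer:
  R'_conv,in = 1/(2πr h) = 1/(2π·0.0709·1150) = 0.001952 m·K/W
  R'_nickel alloy = ln(0.0816/0.0709)/(2πk) = 0.1406/(2π·10.5) = 0.002131 m·K/W
  R'_diatomaceous earth = ln(0.130/0.0816)/(2πk) = 0.4657/(2π·0.0891) = 0.8319 m·K/W
  R'_conv,out = 1/(2πr h) = 1/(2π·0.130·21.1) = 0.05802 m·K/W
ΣR = 0.001952 + 0.002131 + 0.8319 + 0.05802 = 0.8940 m·K/W
Q' = ΔT/ΣR = (540 K − 297.5 K)/0.8940 = 271 W/m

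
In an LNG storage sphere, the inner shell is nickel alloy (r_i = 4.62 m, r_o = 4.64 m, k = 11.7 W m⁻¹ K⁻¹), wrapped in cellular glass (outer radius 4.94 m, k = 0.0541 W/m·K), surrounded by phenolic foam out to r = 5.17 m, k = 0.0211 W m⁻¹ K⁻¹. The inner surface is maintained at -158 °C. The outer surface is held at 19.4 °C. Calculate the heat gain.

Q = 3330 W

Treat each layer as a resistance in series:
  R_nickel alloy = (1/4.62 − 1/4.64)/(4πk) = 9.330×10^-4/(4π·11.7) = 6.346×10^-6 K/W
  R_cellular glass = (1/4.64 − 1/4.94)/(4πk) = 0.01309/(4π·0.0541) = 0.01925 K/W
  R_phenolic foam = (1/4.94 − 1/5.17)/(4πk) = 0.009006/(4π·0.0211) = 0.03396 K/W
ΣR = 6.346×10^-6 + 0.01925 + 0.03396 = 0.05322 K/W
Q = ΔT/ΣR = (-158 °C − 19.4 °C)/0.05322 = -3330 W
(Negative Q ⇒ heat flows inward; heat gain = 3330 W.)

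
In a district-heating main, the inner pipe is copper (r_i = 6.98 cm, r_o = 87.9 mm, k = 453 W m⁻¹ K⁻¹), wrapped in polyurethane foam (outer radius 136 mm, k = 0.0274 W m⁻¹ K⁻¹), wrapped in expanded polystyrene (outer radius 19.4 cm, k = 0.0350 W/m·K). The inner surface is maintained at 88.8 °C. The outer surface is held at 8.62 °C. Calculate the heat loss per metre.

Resistance network (inner→outer):
  R'_copper = ln(0.0879/0.0698)/(2πk) = 0.2306/(2π·453) = 8.101×10^-5 m·K/W
  R'_polyurethane foam = ln(0.136/0.0879)/(2πk) = 0.4365/(2π·0.0274) = 2.535 m·K/W
  R'_expanded polystyrene = ln(0.194/0.136)/(2πk) = 0.3552/(2π·0.0350) = 1.615 m·K/W
ΣR = 8.101×10^-5 + 2.535 + 1.615 = 4.150 m·K/W
Q' = ΔT/ΣR = (88.8 °C − 8.62 °C)/4.150 = 19.3 W/m

Q' = 19.3 W/m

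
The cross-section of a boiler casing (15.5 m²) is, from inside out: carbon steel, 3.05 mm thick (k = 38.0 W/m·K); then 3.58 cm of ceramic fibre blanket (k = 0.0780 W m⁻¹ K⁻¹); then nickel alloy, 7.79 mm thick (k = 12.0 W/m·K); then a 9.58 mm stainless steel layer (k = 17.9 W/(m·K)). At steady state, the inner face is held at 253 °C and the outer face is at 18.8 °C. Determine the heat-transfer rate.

Q = 7890 W

Resistance network (inner→outer):
  R_carbon steel = L/(kA) = 0.00305/(38.0·15.5) = 5.178×10^-6 K/W
  R_ceramic fibre blanket = L/(kA) = 0.0358/(0.0780·15.5) = 0.02961 K/W
  R_nickel alloy = L/(kA) = 0.00779/(12.0·15.5) = 4.188×10^-5 K/W
  R_stainless steel = L/(kA) = 0.00958/(17.9·15.5) = 3.453×10^-5 K/W
ΣR = 5.178×10^-6 + 0.02961 + 4.188×10^-5 + 3.453×10^-5 = 0.02969 K/W
Q = ΔT/ΣR = (253 °C − 18.8 °C)/0.02969 = 7890 W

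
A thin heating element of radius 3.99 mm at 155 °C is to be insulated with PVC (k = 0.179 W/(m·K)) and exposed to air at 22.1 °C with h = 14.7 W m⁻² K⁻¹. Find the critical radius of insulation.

For a cylinder, r_cr = k_ins/h = 0.179/14.7 = 0.0122 m = 1.22 cm

r_cr = 1.22 cm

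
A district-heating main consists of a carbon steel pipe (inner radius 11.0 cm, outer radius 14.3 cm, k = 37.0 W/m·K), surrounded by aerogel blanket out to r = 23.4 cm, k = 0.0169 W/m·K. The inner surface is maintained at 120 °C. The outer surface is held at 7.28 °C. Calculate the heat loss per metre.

Q' = 24.3 W/m

Series thermal resistances, inner to outer:
  R'_carbon steel = ln(0.143/0.110)/(2πk) = 0.2624/(2π·37.0) = 0.001129 m·K/W
  R'_aerogel blanket = ln(0.234/0.143)/(2πk) = 0.4925/(2π·0.0169) = 4.638 m·K/W
ΣR = 0.001129 + 4.638 = 4.639 m·K/W
Q' = ΔT/ΣR = (120 °C − 7.28 °C)/4.639 = 24.3 W/m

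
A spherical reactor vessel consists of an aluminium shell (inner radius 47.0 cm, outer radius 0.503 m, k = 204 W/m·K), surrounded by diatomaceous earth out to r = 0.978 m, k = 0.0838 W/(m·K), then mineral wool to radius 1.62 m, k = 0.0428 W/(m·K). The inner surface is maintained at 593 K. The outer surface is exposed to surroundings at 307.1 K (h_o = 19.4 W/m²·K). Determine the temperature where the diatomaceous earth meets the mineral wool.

Treat each layer as a resistance in series:
  R_aluminium = (1/0.470 − 1/0.503)/(4πk) = 0.1396/(4π·204) = 5.445×10^-5 K/W
  R_diatomaceous earth = (1/0.503 − 1/0.978)/(4πk) = 0.9656/(4π·0.0838) = 0.9169 K/W
  R_mineral wool = (1/0.978 − 1/1.62)/(4πk) = 0.4052/(4π·0.0428) = 0.7534 K/W
  R_conv,out = 1/(4πr²h) = 1/(4π·1.62²·19.4) = 0.001563 K/W
ΣR = 5.445×10^-5 + 0.9169 + 0.7534 + 0.001563 = 1.672 K/W
Q = ΔT/ΣR = (593 K − 307.1 K)/1.672 = 171.0 W
From the inner boundary to the diatomaceous earth/mineral wool interface, ΣR_partial = 0.9170 K/W.
T_interface = T_in − Q·ΣR_partial = 593 K − (171.0)(0.9170) = 436 K

T = 436 K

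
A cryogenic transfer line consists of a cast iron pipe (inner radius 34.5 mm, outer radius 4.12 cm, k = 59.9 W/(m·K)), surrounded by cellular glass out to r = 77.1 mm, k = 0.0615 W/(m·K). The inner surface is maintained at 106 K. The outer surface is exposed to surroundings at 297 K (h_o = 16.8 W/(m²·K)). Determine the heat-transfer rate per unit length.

Q' = 109 W/m

Series thermal resistances, inner to outer:
  R'_cast iron = ln(0.0412/0.0345)/(2πk) = 0.1775/(2π·59.9) = 4.716×10^-4 m·K/W
  R'_cellular glass = ln(0.0771/0.0412)/(2πk) = 0.6267/(2π·0.0615) = 1.622 m·K/W
  R'_conv,out = 1/(2πr h) = 1/(2π·0.0771·16.8) = 0.1229 m·K/W
ΣR = 4.716×10^-4 + 1.622 + 0.1229 = 1.745 m·K/W
Q' = ΔT/ΣR = (106 K − 297 K)/1.745 = -109 W/m
(Negative Q' ⇒ heat flows inward; heat gain = 109 W/m.)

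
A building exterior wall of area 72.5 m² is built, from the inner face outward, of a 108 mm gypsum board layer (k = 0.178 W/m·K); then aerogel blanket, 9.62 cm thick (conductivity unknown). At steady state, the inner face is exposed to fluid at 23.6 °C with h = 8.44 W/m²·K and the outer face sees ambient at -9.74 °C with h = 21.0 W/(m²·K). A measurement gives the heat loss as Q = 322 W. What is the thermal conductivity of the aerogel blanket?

k = 0.0143 W/m·K

ΣR = ΔT/Q = |23.6 − -9.74|/322 = 0.1035 K/W
Known resistances:
  R_conv,in = 1/(hA) = 1/(8.44·72.5) = 0.001634 K/W
  R_gypsum board = L/(kA) = 0.108/(0.178·72.5) = 0.008369 K/W
  R_conv,out = 1/(hA) = 1/(21.0·72.5) = 6.568×10^-4 K/W
R_aerogel blanket = ΣR − ΣR_known = 0.1035 − 0.01066 = 0.09284 K/W
L/(kA) = 0.09284 ⇒ k = 0.0962/(0.09284·72.5) = 0.0143 W/m·K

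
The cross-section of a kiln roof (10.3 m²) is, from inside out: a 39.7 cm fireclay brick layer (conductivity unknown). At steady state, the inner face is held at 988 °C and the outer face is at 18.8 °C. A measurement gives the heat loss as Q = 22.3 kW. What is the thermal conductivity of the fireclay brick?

k = 0.887 W/m·K

ΣR = ΔT/Q = |988 − 18.8|/22300 = 0.04346 K/W
L/(kA) = 0.04346 ⇒ k = 0.397/(0.04346·10.3) = 0.887 W/m·K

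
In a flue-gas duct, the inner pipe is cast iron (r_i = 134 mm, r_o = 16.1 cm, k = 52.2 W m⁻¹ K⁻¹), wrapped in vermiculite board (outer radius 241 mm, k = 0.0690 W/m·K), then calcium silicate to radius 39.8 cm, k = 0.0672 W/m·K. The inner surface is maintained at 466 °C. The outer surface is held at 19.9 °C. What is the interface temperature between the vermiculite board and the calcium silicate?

Resistance network (inner→outer):
  R'_cast iron = ln(0.161/0.134)/(2πk) = 0.1836/(2π·52.2) = 5.597×10^-4 m·K/W
  R'_vermiculite board = ln(0.241/0.161)/(2πk) = 0.4034/(2π·0.0690) = 0.9305 m·K/W
  R'_calcium silicate = ln(0.398/0.241)/(2πk) = 0.5017/(2π·0.0672) = 1.188 m·K/W
ΣR = 5.597×10^-4 + 0.9305 + 1.188 = 2.119 m·K/W
Q' = ΔT/ΣR = (466 °C − 19.9 °C)/2.119 = 210.5 W/m
From the inner boundary to the vermiculite board/calcium silicate interface, ΣR_partial = 0.9311 m·K/W.
T_interface = T_in − Q'·ΣR_partial = 466 °C − (210.5)(0.9311) = 270 °C

T = 270 °C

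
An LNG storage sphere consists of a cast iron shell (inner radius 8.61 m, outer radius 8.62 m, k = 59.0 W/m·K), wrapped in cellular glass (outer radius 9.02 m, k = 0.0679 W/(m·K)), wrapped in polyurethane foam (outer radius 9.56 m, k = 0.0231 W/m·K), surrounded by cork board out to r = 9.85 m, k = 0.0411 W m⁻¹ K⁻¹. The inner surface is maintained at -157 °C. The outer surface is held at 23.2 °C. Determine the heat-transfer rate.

Treat each layer as a resistance in series:
  R_cast iron = (1/8.61 − 1/8.62)/(4πk) = 1.347×10^-4/(4π·59.0) = 1.817×10^-7 K/W
  R_cellular glass = (1/8.62 − 1/9.02)/(4πk) = 0.005145/(4π·0.0679) = 0.006029 K/W
  R_polyurethane foam = (1/9.02 − 1/9.56)/(4πk) = 0.006262/(4π·0.0231) = 0.02157 K/W
  R_cork board = (1/9.56 − 1/9.85)/(4πk) = 0.003080/(4π·0.0411) = 0.005963 K/W
ΣR = 1.817×10^-7 + 0.006029 + 0.02157 + 0.005963 = 0.03356 K/W
Q = ΔT/ΣR = (-157 °C − 23.2 °C)/0.03356 = -5370 W
(Negative Q ⇒ heat flows inward; heat gain = 5370 W.)

Q = 5370 W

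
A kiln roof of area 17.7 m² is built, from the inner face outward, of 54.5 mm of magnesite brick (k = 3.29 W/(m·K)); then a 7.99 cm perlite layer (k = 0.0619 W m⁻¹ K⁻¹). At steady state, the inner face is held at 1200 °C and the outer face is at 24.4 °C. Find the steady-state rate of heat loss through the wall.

Treat each layer as a resistance in series:
  R_magnesite brick = L/(kA) = 0.0545/(3.29·17.7) = 9.359×10^-4 K/W
  R_perlite = L/(kA) = 0.0799/(0.0619·17.7) = 0.07293 K/W
ΣR = 9.359×10^-4 + 0.07293 = 0.07387 K/W
Q = ΔT/ΣR = (1200 °C − 24.4 °C)/0.07387 = 15900 W

Q = 15900 W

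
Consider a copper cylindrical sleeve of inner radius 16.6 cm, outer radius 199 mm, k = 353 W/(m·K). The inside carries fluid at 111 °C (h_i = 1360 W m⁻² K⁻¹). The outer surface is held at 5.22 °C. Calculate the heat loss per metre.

Resistance network (inner→outer):
  R'_conv,in = 1/(2πr h) = 1/(2π·0.166·1360) = 7.050×10^-4 m·K/W
  R'_copper = ln(0.199/0.166)/(2πk) = 0.1813/(2π·353) = 8.175×10^-5 m·K/W
ΣR = 7.050×10^-4 + 8.175×10^-5 = 7.868×10^-4 m·K/W
Q' = ΔT/ΣR = (111 °C − 5.22 °C)/7.868×10^-4 = 1.34×10^5 W/m

Q' = 1.34×10^5 W/m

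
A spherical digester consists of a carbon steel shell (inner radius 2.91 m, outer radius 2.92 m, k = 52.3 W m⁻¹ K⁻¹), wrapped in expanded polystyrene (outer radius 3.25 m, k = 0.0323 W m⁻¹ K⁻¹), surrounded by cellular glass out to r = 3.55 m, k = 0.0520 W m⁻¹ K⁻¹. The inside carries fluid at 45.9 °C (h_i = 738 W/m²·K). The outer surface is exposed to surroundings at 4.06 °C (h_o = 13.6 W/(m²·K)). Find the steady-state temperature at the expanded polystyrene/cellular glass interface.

Series thermal resistances, inner to outer:
  R_conv,in = 1/(4πr²h) = 1/(4π·2.91²·738) = 1.273×10^-5 K/W
  R_carbon steel = (1/2.91 − 1/2.92)/(4πk) = 0.001177/(4π·52.3) = 1.791×10^-6 K/W
  R_expanded polystyrene = (1/2.92 − 1/3.25)/(4πk) = 0.03477/(4π·0.0323) = 0.08567 K/W
  R_cellular glass = (1/3.25 − 1/3.55)/(4πk) = 0.02600/(4π·0.0520) = 0.03979 K/W
  R_conv,out = 1/(4πr²h) = 1/(4π·3.55²·13.6) = 4.643×10^-4 K/W
ΣR = 1.273×10^-5 + 1.791×10^-6 + 0.08567 + 0.03979 + 4.643×10^-4 = 0.1259 K/W
Q = ΔT/ΣR = (45.9 °C − 4.06 °C)/0.1259 = 332.3 W
From the inner boundary to the expanded polystyrene/cellular glass interface, ΣR_partial = 0.08568 K/W.
T_interface = T_in − Q·ΣR_partial = 45.9 °C − (332.3)(0.08568) = 17.4 °C

T = 17.4 °C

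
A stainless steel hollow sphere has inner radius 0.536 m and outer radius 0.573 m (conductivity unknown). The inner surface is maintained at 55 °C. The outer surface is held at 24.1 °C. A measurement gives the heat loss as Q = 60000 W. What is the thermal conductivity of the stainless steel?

ΣR = ΔT/Q = |55 − 24.1|/60000 = 5.150×10^-4 K/W
(1/r₁−1/r₂)/(4πk) = 5.150×10^-4 ⇒ k = 0.1205/(4π·5.150×10^-4) = 18.6 W/m·K

k = 18.6 W/m·K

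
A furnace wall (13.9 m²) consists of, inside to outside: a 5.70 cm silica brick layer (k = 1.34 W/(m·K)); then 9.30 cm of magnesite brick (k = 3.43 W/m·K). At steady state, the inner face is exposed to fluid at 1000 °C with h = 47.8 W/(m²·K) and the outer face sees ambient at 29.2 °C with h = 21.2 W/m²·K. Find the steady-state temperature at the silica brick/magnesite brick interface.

T = 553 °C

Treat each layer as a resistance in series:
  R_conv,in = 1/(hA) = 1/(47.8·13.9) = 0.001505 K/W
  R_silica brick = L/(kA) = 0.0570/(1.34·13.9) = 0.003060 K/W
  R_magnesite brick = L/(kA) = 0.0930/(3.43·13.9) = 0.001951 K/W
  R_conv,out = 1/(hA) = 1/(21.2·13.9) = 0.003394 K/W
ΣR = 0.001505 + 0.003060 + 0.001951 + 0.003394 = 0.009910 K/W
Q = ΔT/ΣR = (1000 °C − 29.2 °C)/0.009910 = 97960 W
From the inner boundary to the silica brick/magnesite brick interface, ΣR_partial = 0.004565 K/W.
T_interface = T_in − Q·ΣR_partial = 1000 °C − (97960)(0.004565) = 553 °C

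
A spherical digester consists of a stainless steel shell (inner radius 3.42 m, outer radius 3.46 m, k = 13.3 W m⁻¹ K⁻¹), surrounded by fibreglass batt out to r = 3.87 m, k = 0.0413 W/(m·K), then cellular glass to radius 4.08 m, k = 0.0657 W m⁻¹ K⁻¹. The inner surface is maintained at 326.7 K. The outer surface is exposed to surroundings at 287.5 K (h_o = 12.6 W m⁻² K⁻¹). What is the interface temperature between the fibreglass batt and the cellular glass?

Treat each layer as a resistance in series:
  R_stainless steel = (1/3.42 − 1/3.46)/(4πk) = 0.003380/(4π·13.3) = 2.023×10^-5 K/W
  R_fibreglass batt = (1/3.46 − 1/3.87)/(4πk) = 0.03062/(4π·0.0413) = 0.05900 K/W
  R_cellular glass = (1/3.87 − 1/4.08)/(4πk) = 0.01330/(4π·0.0657) = 0.01611 K/W
  R_conv,out = 1/(4πr²h) = 1/(4π·4.08²·12.6) = 3.794×10^-4 K/W
ΣR = 2.023×10^-5 + 0.05900 + 0.01611 + 3.794×10^-4 = 0.07551 K/W
Q = ΔT/ΣR = (326.7 K − 287.5 K)/0.07551 = 519.1 W
From the inner boundary to the fibreglass batt/cellular glass interface, ΣR_partial = 0.05902 K/W.
T_interface = T_in − Q·ΣR_partial = 326.7 K − (519.1)(0.05902) = 296.1 K

T = 296.1 K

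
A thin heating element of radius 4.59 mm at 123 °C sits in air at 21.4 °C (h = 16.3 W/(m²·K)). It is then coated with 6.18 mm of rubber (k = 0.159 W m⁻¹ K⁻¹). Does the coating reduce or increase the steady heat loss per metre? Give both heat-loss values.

increases: 47.8 → 57.7 W/m

Critical radius for a cylinder: r_cr = k/h = 0.00975 m = 0.975 cm.
Outer radius after coating: r₂ = 0.00459 + 0.00618 = 0.01077 m.
r₁ < r_cr < r₂: heat loss rises to a maximum at r_cr then falls. Whether the coating helps depends on whether Q(r₂) has dropped back below Q(r₁).
Bare: R = 1/(2πr₁h) = 2.127 m·K/W; Q = 101.6/2.127 = 47.8 W/m.
Coated: R = R_cond + R_conv = 1.760 m·K/W; Q = 101.6/1.760 = 57.7 W/m.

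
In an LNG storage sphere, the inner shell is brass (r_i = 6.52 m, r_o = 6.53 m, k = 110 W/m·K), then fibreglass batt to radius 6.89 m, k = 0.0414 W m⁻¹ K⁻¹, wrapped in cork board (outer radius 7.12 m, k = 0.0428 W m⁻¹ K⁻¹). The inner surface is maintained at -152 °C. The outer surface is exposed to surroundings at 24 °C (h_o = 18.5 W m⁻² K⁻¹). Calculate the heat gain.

Q = 7280 W

Treat each layer as a resistance in series:
  R_brass = (1/6.52 − 1/6.53)/(4πk) = 2.349×10^-4/(4π·110) = 1.699×10^-7 K/W
  R_fibreglass batt = (1/6.53 − 1/6.89)/(4πk) = 0.008001/(4π·0.0414) = 0.01538 K/W
  R_cork board = (1/6.89 − 1/7.12)/(4πk) = 0.004688/(4π·0.0428) = 0.008717 K/W
  R_conv,out = 1/(4πr²h) = 1/(4π·7.12²·18.5) = 8.485×10^-5 K/W
ΣR = 1.699×10^-7 + 0.01538 + 0.008717 + 8.485×10^-5 = 0.02418 K/W
Q = ΔT/ΣR = (-152 °C − 24 °C)/0.02418 = -7280 W
(Negative Q ⇒ heat flows inward; heat gain = 7280 W.)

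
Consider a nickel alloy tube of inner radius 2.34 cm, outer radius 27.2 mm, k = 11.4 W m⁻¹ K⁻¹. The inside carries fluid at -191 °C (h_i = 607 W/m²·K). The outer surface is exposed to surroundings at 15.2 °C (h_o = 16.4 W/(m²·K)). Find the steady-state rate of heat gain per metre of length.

Resistance network (inner→outer):
  R'_conv,in = 1/(2πr h) = 1/(2π·0.0234·607) = 0.01121 m·K/W
  R'_nickel alloy = ln(0.0272/0.0234)/(2πk) = 0.1505/(2π·11.4) = 0.002101 m·K/W
  R'_conv,out = 1/(2πr h) = 1/(2π·0.0272·16.4) = 0.3568 m·K/W
ΣR = 0.01121 + 0.002101 + 0.3568 = 0.3701 m·K/W
Q' = ΔT/ΣR = (-191 °C − 15.2 °C)/0.3701 = -557 W/m
(Negative Q' ⇒ heat flows inward; heat gain = 557 W/m.)

Q' = 557 W/m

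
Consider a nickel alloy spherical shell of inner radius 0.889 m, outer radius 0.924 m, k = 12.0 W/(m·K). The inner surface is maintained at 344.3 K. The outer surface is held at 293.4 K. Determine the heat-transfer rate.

Q = 180 kW

Q = 4πk·ΔT/(1/r₁ − 1/r₂) = 4π × 12.0 × 50.9 / (1/0.889 − 1/0.924) = 1.80×10^5 W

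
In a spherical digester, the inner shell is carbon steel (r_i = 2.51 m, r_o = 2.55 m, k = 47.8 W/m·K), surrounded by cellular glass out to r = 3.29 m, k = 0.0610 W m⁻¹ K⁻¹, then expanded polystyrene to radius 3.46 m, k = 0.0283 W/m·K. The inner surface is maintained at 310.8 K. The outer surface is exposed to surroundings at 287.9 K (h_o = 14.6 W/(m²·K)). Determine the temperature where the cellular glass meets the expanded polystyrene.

T = 294.1 K

Treat each layer as a resistance in series:
  R_carbon steel = (1/2.51 − 1/2.55)/(4πk) = 0.006250/(4π·47.8) = 1.040×10^-5 K/W
  R_cellular glass = (1/2.55 − 1/3.29)/(4πk) = 0.08821/(4π·0.0610) = 0.1151 K/W
  R_expanded polystyrene = (1/3.29 − 1/3.46)/(4πk) = 0.01493/(4π·0.0283) = 0.04199 K/W
  R_conv,out = 1/(4πr²h) = 1/(4π·3.46²·14.6) = 4.553×10^-4 K/W
ΣR = 1.040×10^-5 + 0.1151 + 0.04199 + 4.553×10^-4 = 0.1576 K/W
Q = ΔT/ΣR = (310.8 K − 287.9 K)/0.1576 = 145.3 W
From the inner boundary to the cellular glass/expanded polystyrene interface, ΣR_partial = 0.1151 K/W.
T_interface = T_in − Q·ΣR_partial = 310.8 K − (145.3)(0.1151) = 294.1 K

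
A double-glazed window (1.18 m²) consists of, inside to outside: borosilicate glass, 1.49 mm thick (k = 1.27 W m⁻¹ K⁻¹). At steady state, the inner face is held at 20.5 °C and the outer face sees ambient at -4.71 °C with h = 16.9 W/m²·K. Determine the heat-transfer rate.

Treat each layer as a resistance in series:
  R_borosilicate glass = L/(kA) = 0.00149/(1.27·1.18) = 9.943×10^-4 K/W
  R_conv,out = 1/(hA) = 1/(16.9·1.18) = 0.05015 K/W
ΣR = 9.943×10^-4 + 0.05015 = 0.05114 K/W
Q = ΔT/ΣR = (20.5 °C − -4.71 °C)/0.05114 = 493 W

Q = 493 W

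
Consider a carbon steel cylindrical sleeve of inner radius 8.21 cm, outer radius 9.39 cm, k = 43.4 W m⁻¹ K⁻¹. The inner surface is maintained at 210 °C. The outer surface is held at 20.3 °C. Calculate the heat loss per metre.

Q' = 3.85×10^5 W/m

Q' = 2πk·ΔT/ln(r₂/r₁) = 2π × 43.4 × 189.7 / ln(0.0939/0.0821) = 3.85×10^5 W/m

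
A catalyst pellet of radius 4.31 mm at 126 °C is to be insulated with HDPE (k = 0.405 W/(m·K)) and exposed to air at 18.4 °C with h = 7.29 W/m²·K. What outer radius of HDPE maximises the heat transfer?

r_cr = 11.1 cm

For a sphere, r_cr = 2k_ins/h = 2·0.405/7.29 = 0.111 m = 11.1 cm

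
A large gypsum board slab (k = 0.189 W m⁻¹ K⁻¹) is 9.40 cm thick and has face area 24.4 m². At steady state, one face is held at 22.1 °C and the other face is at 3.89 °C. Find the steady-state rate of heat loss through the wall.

Q = kA·ΔT/L = 0.189 × 24.4 × |22.1 °C − 3.89 °C| / 0.0940 = 893 W

Q = 893 W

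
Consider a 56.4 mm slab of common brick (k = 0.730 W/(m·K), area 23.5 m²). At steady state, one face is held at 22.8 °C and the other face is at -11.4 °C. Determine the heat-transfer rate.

Q = kA·ΔT/L = 0.730 × 23.5 × |22.8 °C − -11.4 °C| / 0.0564 = 10400 W

Q = 10.4 kW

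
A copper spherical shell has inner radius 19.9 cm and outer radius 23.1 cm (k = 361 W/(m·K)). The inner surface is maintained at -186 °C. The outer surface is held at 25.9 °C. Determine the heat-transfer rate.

Q = 4πk·ΔT/(1/r₁ − 1/r₂) = 4π × 361 × 211.9 / (1/0.199 − 1/0.231) = 1.38×10^6 W

Q = 1380 kW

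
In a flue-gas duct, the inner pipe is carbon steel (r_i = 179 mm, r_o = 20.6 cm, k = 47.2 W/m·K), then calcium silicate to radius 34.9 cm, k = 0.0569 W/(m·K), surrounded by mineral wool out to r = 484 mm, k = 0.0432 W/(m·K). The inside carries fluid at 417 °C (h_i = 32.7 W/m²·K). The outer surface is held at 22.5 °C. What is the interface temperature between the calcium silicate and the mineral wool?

Resistance network (inner→outer):
  R'_conv,in = 1/(2πr h) = 1/(2π·0.179·32.7) = 0.02719 m·K/W
  R'_carbon steel = ln(0.206/0.179)/(2πk) = 0.1405/(2π·47.2) = 4.737×10^-4 m·K/W
  R'_calcium silicate = ln(0.349/0.206)/(2πk) = 0.5272/(2π·0.0569) = 1.475 m·K/W
  R'_mineral wool = ln(0.484/0.349)/(2πk) = 0.3270/(2π·0.0432) = 1.205 m·K/W
ΣR = 0.02719 + 4.737×10^-4 + 1.475 + 1.205 = 2.708 m·K/W
Q' = ΔT/ΣR = (417 °C − 22.5 °C)/2.708 = 145.7 W/m
From the inner boundary to the calcium silicate/mineral wool interface, ΣR_partial = 1.503 m·K/W.
T_interface = T_in − Q'·ΣR_partial = 417 °C − (145.7)(1.503) = 198 °C

T = 198 °C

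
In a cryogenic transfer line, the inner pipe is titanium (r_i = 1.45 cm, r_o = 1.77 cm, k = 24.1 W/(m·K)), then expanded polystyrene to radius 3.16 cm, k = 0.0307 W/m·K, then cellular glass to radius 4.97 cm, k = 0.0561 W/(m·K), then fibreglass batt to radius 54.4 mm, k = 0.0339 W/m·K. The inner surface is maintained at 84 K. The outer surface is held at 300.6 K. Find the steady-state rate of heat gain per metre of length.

Series thermal resistances, inner to outer:
  R'_titanium = ln(0.0177/0.0145)/(2πk) = 0.1994/(2π·24.1) = 0.001317 m·K/W
  R'_expanded polystyrene = ln(0.0316/0.0177)/(2πk) = 0.5796/(2π·0.0307) = 3.005 m·K/W
  R'_cellular glass = ln(0.0497/0.0316)/(2πk) = 0.4528/(2π·0.0561) = 1.285 m·K/W
  R'_fibreglass batt = ln(0.0544/0.0497)/(2πk) = 0.09036/(2π·0.0339) = 0.4242 m·K/W
ΣR = 0.001317 + 3.005 + 1.285 + 0.4242 = 4.716 m·K/W
Q' = ΔT/ΣR = (84 K − 300.6 K)/4.716 = -45.9 W/m
(Negative Q' ⇒ heat flows inward; heat gain = 45.9 W/m.)

Q' = 45.9 W/m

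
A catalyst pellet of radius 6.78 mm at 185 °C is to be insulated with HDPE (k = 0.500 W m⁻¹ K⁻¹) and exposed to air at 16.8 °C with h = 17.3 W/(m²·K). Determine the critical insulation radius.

For a sphere, r_cr = 2k_ins/h = 2·0.500/17.3 = 0.0578 m = 5.78 cm

r_cr = 5.78 cm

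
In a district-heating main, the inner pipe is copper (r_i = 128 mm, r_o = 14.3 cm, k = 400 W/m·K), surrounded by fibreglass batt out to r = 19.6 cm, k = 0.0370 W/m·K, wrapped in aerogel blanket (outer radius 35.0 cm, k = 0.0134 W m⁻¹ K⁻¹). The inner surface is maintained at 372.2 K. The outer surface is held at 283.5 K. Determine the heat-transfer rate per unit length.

Q' = 10.8 W/m

Treat each layer as a resistance in series:
  R'_copper = ln(0.143/0.128)/(2πk) = 0.1108/(2π·400) = 4.409×10^-5 m·K/W
  R'_fibreglass batt = ln(0.196/0.143)/(2πk) = 0.3153/(2π·0.0370) = 1.356 m·K/W
  R'_aerogel blanket = ln(0.350/0.196)/(2πk) = 0.5798/(2π·0.0134) = 6.887 m·K/W
ΣR = 4.409×10^-5 + 1.356 + 6.887 = 8.243 m·K/W
Q' = ΔT/ΣR = (372.2 K − 283.5 K)/8.243 = 10.8 W/m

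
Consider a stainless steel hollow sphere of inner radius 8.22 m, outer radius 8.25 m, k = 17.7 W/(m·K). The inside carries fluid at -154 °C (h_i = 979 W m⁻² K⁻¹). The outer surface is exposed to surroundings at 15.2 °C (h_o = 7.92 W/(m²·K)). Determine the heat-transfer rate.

Series thermal resistances, inner to outer:
  R_conv,in = 1/(4πr²h) = 1/(4π·8.22²·979) = 1.203×10^-6 K/W
  R_stainless steel = (1/8.22 − 1/8.25)/(4πk) = 4.424×10^-4/(4π·17.7) = 1.989×10^-6 K/W
  R_conv,out = 1/(4πr²h) = 1/(4π·8.25²·7.92) = 1.476×10^-4 K/W
ΣR = 1.203×10^-6 + 1.989×10^-6 + 1.476×10^-4 = 1.508×10^-4 K/W
Q = ΔT/ΣR = (-154 °C − 15.2 °C)/1.508×10^-4 = -1.12×10^6 W
(Negative Q ⇒ heat flows inward; heat gain = 1.12×10^6 W.)

Q = 1120 kW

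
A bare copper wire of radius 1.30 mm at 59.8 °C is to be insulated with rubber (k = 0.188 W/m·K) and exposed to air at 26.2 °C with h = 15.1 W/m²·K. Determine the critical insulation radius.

For a cylinder, r_cr = k_ins/h = 0.188/15.1 = 0.0125 m = 1.25 cm

r_cr = 1.25 cm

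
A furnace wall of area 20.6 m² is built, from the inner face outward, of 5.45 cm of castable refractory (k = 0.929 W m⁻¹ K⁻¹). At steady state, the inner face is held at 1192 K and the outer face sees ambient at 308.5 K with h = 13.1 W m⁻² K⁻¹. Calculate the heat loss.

Q = 135 kW

Resistance network (inner→outer):
  R_castable refractory = L/(kA) = 0.0545/(0.929·20.6) = 0.002848 K/W
  R_conv,out = 1/(hA) = 1/(13.1·20.6) = 0.003706 K/W
ΣR = 0.002848 + 0.003706 = 0.006554 K/W
Q = ΔT/ΣR = (1192 K − 308.5 K)/0.006554 = 1.35×10^5 W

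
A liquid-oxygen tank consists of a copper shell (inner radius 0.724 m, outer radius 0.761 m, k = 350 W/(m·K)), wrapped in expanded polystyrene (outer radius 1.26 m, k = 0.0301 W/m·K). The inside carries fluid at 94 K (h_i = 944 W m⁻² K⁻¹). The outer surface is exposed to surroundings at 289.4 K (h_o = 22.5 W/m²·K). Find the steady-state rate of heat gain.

Resistance network (inner→outer):
  R_conv,in = 1/(4πr²h) = 1/(4π·0.724²·944) = 1.608×10^-4 K/W
  R_copper = (1/0.724 − 1/0.761)/(4πk) = 0.06716/(4π·350) = 1.527×10^-5 K/W
  R_expanded polystyrene = (1/0.761 − 1/1.26)/(4πk) = 0.5204/(4π·0.0301) = 1.376 K/W
  R_conv,out = 1/(4πr²h) = 1/(4π·1.26²·22.5) = 0.002228 K/W
ΣR = 1.608×10^-4 + 1.527×10^-5 + 1.376 + 0.002228 = 1.378 K/W
Q = ΔT/ΣR = (94 K − 289.4 K)/1.378 = -142 W
(Negative Q ⇒ heat flows inward; heat gain = 142 W.)

Q = 142 W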